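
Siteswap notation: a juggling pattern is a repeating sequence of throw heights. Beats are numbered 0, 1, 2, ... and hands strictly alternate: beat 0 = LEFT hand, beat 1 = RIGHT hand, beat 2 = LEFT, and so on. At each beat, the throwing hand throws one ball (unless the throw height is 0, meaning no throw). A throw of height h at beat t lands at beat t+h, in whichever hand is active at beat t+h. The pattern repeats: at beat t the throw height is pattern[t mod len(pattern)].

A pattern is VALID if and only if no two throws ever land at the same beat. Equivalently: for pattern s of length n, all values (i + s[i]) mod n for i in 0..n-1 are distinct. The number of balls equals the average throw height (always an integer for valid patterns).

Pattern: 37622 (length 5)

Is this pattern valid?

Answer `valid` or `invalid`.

i=0: (i + s[i]) mod n = (0 + 3) mod 5 = 3
i=1: (i + s[i]) mod n = (1 + 7) mod 5 = 3
i=2: (i + s[i]) mod n = (2 + 6) mod 5 = 3
i=3: (i + s[i]) mod n = (3 + 2) mod 5 = 0
i=4: (i + s[i]) mod n = (4 + 2) mod 5 = 1
Residues: [3, 3, 3, 0, 1], distinct: False

Answer: invalid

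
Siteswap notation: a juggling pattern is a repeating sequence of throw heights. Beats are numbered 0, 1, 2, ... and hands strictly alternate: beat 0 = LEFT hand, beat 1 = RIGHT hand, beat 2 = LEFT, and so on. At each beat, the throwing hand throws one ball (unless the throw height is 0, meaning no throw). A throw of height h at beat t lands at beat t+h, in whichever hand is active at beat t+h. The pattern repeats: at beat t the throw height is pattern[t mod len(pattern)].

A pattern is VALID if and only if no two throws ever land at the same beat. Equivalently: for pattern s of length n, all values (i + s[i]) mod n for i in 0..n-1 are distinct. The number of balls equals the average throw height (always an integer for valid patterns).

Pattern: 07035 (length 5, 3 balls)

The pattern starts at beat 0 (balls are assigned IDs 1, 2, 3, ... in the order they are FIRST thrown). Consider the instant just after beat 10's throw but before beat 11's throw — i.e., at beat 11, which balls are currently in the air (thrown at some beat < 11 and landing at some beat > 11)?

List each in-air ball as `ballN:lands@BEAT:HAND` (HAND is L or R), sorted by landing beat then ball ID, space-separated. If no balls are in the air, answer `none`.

Beat 1 (R): throw ball1 h=7 -> lands@8:L; in-air after throw: [b1@8:L]
Beat 3 (R): throw ball2 h=3 -> lands@6:L; in-air after throw: [b2@6:L b1@8:L]
Beat 4 (L): throw ball3 h=5 -> lands@9:R; in-air after throw: [b2@6:L b1@8:L b3@9:R]
Beat 6 (L): throw ball2 h=7 -> lands@13:R; in-air after throw: [b1@8:L b3@9:R b2@13:R]
Beat 8 (L): throw ball1 h=3 -> lands@11:R; in-air after throw: [b3@9:R b1@11:R b2@13:R]
Beat 9 (R): throw ball3 h=5 -> lands@14:L; in-air after throw: [b1@11:R b2@13:R b3@14:L]
Beat 11 (R): throw ball1 h=7 -> lands@18:L; in-air after throw: [b2@13:R b3@14:L b1@18:L]

Answer: ball2:lands@13:R ball3:lands@14:L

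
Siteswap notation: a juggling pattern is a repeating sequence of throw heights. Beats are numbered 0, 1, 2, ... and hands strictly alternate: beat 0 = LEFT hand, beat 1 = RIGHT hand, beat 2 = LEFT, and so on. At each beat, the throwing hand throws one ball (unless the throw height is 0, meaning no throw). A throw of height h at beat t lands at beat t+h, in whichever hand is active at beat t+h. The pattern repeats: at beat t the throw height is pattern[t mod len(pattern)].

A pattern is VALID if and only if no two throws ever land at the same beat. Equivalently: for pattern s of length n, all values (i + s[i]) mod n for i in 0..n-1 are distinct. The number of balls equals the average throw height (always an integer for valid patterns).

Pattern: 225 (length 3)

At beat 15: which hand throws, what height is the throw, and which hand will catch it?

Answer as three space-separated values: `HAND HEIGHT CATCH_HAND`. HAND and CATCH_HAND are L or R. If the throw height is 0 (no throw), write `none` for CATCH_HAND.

Answer: R 2 R

Derivation:
Beat 15: 15 mod 2 = 1, so hand = R
Throw height = pattern[15 mod 3] = pattern[0] = 2
Lands at beat 15+2=17, 17 mod 2 = 1, so catch hand = R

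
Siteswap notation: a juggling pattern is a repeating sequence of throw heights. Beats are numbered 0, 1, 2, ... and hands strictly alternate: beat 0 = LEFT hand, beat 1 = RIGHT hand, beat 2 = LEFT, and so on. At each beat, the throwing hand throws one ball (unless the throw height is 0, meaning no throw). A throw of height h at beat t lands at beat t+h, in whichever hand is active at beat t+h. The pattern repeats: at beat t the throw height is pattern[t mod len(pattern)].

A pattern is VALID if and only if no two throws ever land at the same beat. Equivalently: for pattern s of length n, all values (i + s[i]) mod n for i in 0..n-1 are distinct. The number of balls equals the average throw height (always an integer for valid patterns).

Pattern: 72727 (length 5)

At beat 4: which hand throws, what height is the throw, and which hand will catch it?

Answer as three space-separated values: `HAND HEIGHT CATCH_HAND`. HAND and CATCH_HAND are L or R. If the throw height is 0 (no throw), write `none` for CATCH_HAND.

Answer: L 7 R

Derivation:
Beat 4: 4 mod 2 = 0, so hand = L
Throw height = pattern[4 mod 5] = pattern[4] = 7
Lands at beat 4+7=11, 11 mod 2 = 1, so catch hand = R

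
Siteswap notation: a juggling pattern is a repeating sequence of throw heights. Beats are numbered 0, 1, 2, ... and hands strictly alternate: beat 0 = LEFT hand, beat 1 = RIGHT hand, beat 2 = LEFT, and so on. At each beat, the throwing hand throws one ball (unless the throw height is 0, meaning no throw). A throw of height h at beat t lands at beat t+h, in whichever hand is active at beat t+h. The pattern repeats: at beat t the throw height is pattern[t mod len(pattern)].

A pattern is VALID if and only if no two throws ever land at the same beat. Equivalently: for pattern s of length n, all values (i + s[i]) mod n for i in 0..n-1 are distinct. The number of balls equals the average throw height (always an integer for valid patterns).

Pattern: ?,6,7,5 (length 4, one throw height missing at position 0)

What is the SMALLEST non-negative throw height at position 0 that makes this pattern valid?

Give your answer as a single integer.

Answer: 2

Derivation:
i=0: s[i]=? (unknown)
i=1: (1 + 6) mod 4 = 3
i=2: (2 + 7) mod 4 = 1
i=3: (3 + 5) mod 4 = 0
Known residues: [0, 1, 3]; need a permutation of 0..3, so missing residue r = 2
Need (0 + s) mod 4 = 2; smallest s = (2 - 0) mod 4 = 2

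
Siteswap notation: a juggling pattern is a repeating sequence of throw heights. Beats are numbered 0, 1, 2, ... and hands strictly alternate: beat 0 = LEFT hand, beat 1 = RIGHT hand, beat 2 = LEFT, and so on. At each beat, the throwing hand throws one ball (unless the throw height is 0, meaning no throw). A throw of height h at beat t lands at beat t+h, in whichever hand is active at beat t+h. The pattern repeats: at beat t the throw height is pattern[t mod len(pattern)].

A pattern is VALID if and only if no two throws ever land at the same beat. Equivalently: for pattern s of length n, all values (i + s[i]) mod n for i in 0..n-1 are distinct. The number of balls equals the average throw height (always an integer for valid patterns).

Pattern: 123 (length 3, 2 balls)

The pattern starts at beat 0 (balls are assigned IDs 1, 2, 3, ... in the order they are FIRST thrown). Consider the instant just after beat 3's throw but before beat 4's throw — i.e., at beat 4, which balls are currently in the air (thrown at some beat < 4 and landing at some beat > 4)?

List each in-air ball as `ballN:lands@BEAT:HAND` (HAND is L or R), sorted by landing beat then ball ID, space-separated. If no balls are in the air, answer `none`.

Answer: ball2:lands@5:R

Derivation:
Beat 0 (L): throw ball1 h=1 -> lands@1:R; in-air after throw: [b1@1:R]
Beat 1 (R): throw ball1 h=2 -> lands@3:R; in-air after throw: [b1@3:R]
Beat 2 (L): throw ball2 h=3 -> lands@5:R; in-air after throw: [b1@3:R b2@5:R]
Beat 3 (R): throw ball1 h=1 -> lands@4:L; in-air after throw: [b1@4:L b2@5:R]
Beat 4 (L): throw ball1 h=2 -> lands@6:L; in-air after throw: [b2@5:R b1@6:L]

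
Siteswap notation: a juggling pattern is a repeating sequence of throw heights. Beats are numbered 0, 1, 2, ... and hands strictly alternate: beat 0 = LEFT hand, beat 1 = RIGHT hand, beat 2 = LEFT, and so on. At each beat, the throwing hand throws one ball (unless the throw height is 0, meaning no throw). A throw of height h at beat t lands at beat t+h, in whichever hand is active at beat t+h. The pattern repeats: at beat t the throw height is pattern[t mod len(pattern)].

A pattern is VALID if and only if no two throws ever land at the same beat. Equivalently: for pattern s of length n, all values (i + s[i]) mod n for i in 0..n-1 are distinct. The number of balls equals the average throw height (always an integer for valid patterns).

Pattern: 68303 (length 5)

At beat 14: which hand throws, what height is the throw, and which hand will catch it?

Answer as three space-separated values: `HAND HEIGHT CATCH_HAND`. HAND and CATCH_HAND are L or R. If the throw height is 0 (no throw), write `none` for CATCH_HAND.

Answer: L 3 R

Derivation:
Beat 14: 14 mod 2 = 0, so hand = L
Throw height = pattern[14 mod 5] = pattern[4] = 3
Lands at beat 14+3=17, 17 mod 2 = 1, so catch hand = R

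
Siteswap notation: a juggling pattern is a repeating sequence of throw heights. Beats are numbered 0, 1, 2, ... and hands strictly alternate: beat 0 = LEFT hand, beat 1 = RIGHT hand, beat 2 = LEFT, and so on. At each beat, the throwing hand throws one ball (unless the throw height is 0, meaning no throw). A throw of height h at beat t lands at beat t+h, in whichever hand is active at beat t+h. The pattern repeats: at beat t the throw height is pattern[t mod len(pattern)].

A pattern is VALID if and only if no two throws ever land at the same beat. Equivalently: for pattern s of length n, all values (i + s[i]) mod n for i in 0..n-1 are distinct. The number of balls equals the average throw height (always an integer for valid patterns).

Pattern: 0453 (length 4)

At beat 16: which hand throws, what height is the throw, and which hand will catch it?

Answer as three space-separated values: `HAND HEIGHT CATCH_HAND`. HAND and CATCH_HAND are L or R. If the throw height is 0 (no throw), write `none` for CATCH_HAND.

Beat 16: 16 mod 2 = 0, so hand = L
Throw height = pattern[16 mod 4] = pattern[0] = 0

Answer: L 0 none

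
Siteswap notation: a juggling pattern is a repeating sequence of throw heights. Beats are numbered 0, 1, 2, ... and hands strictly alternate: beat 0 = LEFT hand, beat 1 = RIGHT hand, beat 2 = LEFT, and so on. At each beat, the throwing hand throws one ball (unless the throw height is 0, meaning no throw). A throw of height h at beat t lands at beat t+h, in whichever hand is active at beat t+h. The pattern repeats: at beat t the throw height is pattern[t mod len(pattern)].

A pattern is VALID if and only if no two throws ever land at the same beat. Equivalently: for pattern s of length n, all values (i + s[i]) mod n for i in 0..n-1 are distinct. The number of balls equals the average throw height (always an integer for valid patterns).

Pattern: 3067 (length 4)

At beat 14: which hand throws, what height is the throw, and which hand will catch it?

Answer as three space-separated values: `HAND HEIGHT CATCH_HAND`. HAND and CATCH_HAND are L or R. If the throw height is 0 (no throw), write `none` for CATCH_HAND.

Answer: L 6 L

Derivation:
Beat 14: 14 mod 2 = 0, so hand = L
Throw height = pattern[14 mod 4] = pattern[2] = 6
Lands at beat 14+6=20, 20 mod 2 = 0, so catch hand = L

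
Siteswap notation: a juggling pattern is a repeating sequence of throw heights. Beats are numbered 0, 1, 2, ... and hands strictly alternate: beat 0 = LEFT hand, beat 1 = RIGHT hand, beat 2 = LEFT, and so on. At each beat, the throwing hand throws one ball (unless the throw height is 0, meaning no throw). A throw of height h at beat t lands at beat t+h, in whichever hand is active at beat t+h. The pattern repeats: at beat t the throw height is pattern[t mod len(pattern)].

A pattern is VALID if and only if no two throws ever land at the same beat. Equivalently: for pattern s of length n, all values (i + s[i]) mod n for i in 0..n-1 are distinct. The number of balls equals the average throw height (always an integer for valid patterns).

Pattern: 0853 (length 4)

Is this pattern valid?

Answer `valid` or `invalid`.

Answer: valid

Derivation:
i=0: (i + s[i]) mod n = (0 + 0) mod 4 = 0
i=1: (i + s[i]) mod n = (1 + 8) mod 4 = 1
i=2: (i + s[i]) mod n = (2 + 5) mod 4 = 3
i=3: (i + s[i]) mod n = (3 + 3) mod 4 = 2
Residues: [0, 1, 3, 2], distinct: True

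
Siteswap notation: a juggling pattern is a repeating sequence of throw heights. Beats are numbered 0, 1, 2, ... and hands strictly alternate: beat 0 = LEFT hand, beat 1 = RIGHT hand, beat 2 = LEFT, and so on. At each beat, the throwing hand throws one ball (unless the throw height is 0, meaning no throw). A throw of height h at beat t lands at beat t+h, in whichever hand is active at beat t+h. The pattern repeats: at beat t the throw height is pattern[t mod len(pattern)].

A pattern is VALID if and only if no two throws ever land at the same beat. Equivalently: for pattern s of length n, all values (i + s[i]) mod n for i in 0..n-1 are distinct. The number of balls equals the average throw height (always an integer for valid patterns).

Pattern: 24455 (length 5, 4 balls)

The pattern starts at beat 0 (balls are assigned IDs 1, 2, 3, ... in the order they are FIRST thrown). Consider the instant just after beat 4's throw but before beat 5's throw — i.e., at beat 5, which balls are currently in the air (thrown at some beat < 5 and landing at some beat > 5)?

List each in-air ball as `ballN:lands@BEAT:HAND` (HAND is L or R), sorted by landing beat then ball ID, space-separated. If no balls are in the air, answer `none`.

Answer: ball1:lands@6:L ball3:lands@8:L ball4:lands@9:R

Derivation:
Beat 0 (L): throw ball1 h=2 -> lands@2:L; in-air after throw: [b1@2:L]
Beat 1 (R): throw ball2 h=4 -> lands@5:R; in-air after throw: [b1@2:L b2@5:R]
Beat 2 (L): throw ball1 h=4 -> lands@6:L; in-air after throw: [b2@5:R b1@6:L]
Beat 3 (R): throw ball3 h=5 -> lands@8:L; in-air after throw: [b2@5:R b1@6:L b3@8:L]
Beat 4 (L): throw ball4 h=5 -> lands@9:R; in-air after throw: [b2@5:R b1@6:L b3@8:L b4@9:R]
Beat 5 (R): throw ball2 h=2 -> lands@7:R; in-air after throw: [b1@6:L b2@7:R b3@8:L b4@9:R]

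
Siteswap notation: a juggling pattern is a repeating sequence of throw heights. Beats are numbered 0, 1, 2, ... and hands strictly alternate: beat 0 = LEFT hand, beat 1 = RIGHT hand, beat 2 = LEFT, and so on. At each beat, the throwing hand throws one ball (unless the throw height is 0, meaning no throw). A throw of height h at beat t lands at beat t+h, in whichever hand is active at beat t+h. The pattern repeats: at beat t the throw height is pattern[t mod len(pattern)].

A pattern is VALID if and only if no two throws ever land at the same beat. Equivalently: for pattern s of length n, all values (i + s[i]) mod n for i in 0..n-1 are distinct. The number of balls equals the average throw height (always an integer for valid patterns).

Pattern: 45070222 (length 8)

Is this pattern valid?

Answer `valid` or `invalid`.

i=0: (i + s[i]) mod n = (0 + 4) mod 8 = 4
i=1: (i + s[i]) mod n = (1 + 5) mod 8 = 6
i=2: (i + s[i]) mod n = (2 + 0) mod 8 = 2
i=3: (i + s[i]) mod n = (3 + 7) mod 8 = 2
i=4: (i + s[i]) mod n = (4 + 0) mod 8 = 4
i=5: (i + s[i]) mod n = (5 + 2) mod 8 = 7
i=6: (i + s[i]) mod n = (6 + 2) mod 8 = 0
i=7: (i + s[i]) mod n = (7 + 2) mod 8 = 1
Residues: [4, 6, 2, 2, 4, 7, 0, 1], distinct: False

Answer: invalid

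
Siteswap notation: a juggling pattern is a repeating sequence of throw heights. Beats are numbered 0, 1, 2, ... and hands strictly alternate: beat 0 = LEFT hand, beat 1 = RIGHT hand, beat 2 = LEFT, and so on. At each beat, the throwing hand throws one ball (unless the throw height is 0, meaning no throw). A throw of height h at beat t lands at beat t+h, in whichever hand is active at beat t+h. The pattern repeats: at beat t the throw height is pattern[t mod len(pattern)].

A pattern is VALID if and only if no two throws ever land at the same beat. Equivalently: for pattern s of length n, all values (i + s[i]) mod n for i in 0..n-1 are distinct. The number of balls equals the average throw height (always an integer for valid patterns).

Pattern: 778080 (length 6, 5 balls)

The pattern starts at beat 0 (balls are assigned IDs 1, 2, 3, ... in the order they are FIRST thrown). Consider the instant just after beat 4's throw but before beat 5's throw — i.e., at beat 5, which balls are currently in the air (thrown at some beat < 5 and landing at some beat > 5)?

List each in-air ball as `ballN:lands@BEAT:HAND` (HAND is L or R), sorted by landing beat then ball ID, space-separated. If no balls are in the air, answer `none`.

Beat 0 (L): throw ball1 h=7 -> lands@7:R; in-air after throw: [b1@7:R]
Beat 1 (R): throw ball2 h=7 -> lands@8:L; in-air after throw: [b1@7:R b2@8:L]
Beat 2 (L): throw ball3 h=8 -> lands@10:L; in-air after throw: [b1@7:R b2@8:L b3@10:L]
Beat 4 (L): throw ball4 h=8 -> lands@12:L; in-air after throw: [b1@7:R b2@8:L b3@10:L b4@12:L]

Answer: ball1:lands@7:R ball2:lands@8:L ball3:lands@10:L ball4:lands@12:L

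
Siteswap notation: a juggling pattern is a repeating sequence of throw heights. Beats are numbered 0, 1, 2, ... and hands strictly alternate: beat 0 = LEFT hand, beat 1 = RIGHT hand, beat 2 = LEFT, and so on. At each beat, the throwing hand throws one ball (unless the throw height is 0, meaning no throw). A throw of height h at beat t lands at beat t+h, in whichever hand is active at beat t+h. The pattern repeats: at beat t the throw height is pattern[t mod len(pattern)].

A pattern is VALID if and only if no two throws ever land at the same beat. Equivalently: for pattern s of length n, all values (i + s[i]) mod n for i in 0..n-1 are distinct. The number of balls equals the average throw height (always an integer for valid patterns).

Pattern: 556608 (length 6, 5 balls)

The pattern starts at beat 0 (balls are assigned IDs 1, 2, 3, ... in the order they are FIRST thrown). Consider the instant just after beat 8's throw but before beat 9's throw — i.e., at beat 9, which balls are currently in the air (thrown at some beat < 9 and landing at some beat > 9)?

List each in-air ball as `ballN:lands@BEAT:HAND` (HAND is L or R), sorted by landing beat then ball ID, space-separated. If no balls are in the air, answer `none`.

Answer: ball2:lands@11:R ball5:lands@12:L ball1:lands@13:R ball3:lands@14:L

Derivation:
Beat 0 (L): throw ball1 h=5 -> lands@5:R; in-air after throw: [b1@5:R]
Beat 1 (R): throw ball2 h=5 -> lands@6:L; in-air after throw: [b1@5:R b2@6:L]
Beat 2 (L): throw ball3 h=6 -> lands@8:L; in-air after throw: [b1@5:R b2@6:L b3@8:L]
Beat 3 (R): throw ball4 h=6 -> lands@9:R; in-air after throw: [b1@5:R b2@6:L b3@8:L b4@9:R]
Beat 5 (R): throw ball1 h=8 -> lands@13:R; in-air after throw: [b2@6:L b3@8:L b4@9:R b1@13:R]
Beat 6 (L): throw ball2 h=5 -> lands@11:R; in-air after throw: [b3@8:L b4@9:R b2@11:R b1@13:R]
Beat 7 (R): throw ball5 h=5 -> lands@12:L; in-air after throw: [b3@8:L b4@9:R b2@11:R b5@12:L b1@13:R]
Beat 8 (L): throw ball3 h=6 -> lands@14:L; in-air after throw: [b4@9:R b2@11:R b5@12:L b1@13:R b3@14:L]
Beat 9 (R): throw ball4 h=6 -> lands@15:R; in-air after throw: [b2@11:R b5@12:L b1@13:R b3@14:L b4@15:R]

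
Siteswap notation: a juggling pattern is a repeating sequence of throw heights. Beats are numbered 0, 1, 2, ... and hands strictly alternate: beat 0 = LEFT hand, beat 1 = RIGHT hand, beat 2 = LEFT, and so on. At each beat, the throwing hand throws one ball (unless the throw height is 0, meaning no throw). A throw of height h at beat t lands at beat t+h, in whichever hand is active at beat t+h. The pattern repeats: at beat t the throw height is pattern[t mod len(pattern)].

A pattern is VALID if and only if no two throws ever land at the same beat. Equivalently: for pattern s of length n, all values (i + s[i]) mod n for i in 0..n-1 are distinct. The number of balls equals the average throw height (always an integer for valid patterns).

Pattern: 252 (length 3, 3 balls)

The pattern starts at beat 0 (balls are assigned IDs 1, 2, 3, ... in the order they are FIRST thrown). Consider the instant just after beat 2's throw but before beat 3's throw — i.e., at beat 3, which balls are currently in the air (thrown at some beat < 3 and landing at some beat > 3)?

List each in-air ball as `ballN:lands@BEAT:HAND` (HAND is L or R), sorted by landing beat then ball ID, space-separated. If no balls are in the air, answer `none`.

Beat 0 (L): throw ball1 h=2 -> lands@2:L; in-air after throw: [b1@2:L]
Beat 1 (R): throw ball2 h=5 -> lands@6:L; in-air after throw: [b1@2:L b2@6:L]
Beat 2 (L): throw ball1 h=2 -> lands@4:L; in-air after throw: [b1@4:L b2@6:L]
Beat 3 (R): throw ball3 h=2 -> lands@5:R; in-air after throw: [b1@4:L b3@5:R b2@6:L]

Answer: ball1:lands@4:L ball2:lands@6:L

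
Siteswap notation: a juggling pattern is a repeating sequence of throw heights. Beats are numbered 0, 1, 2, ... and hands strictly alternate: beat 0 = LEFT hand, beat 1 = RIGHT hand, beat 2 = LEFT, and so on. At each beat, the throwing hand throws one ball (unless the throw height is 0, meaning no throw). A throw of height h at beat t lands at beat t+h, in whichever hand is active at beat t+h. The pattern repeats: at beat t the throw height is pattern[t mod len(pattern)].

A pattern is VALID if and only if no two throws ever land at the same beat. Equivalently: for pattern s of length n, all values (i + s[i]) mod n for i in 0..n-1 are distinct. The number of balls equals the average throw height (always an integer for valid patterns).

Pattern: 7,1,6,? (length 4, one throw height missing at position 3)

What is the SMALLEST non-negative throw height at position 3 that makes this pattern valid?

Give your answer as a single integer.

i=0: (0 + 7) mod 4 = 3
i=1: (1 + 1) mod 4 = 2
i=2: (2 + 6) mod 4 = 0
i=3: s[i]=? (unknown)
Known residues: [0, 2, 3]; need a permutation of 0..3, so missing residue r = 1
Need (3 + s) mod 4 = 1; smallest s = (1 - 3) mod 4 = 2

Answer: 2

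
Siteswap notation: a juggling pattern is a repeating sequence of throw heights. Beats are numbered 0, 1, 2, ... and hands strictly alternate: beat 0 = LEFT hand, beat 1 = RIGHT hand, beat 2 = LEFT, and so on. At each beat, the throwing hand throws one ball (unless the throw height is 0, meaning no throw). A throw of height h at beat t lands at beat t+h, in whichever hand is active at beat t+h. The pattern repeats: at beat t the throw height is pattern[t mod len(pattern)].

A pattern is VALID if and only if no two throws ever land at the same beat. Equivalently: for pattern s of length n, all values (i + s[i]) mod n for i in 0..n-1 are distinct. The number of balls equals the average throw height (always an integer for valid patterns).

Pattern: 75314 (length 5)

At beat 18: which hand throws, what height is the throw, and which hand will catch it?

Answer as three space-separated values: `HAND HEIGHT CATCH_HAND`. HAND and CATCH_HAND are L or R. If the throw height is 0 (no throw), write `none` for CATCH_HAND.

Answer: L 1 R

Derivation:
Beat 18: 18 mod 2 = 0, so hand = L
Throw height = pattern[18 mod 5] = pattern[3] = 1
Lands at beat 18+1=19, 19 mod 2 = 1, so catch hand = R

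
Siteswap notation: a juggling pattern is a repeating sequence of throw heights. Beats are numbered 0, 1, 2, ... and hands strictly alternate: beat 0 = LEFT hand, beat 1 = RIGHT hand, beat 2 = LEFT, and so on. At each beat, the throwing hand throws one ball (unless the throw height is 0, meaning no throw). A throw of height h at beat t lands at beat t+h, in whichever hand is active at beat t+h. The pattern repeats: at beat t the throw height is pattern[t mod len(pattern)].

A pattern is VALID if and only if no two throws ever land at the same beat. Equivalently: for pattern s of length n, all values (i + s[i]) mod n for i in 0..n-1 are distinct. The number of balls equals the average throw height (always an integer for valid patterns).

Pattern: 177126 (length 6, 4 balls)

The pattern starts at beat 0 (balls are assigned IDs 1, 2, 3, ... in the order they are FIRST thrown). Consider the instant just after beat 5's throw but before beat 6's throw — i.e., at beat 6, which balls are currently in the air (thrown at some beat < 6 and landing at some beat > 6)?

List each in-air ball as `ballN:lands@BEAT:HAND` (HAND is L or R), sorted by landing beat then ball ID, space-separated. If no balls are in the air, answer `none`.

Beat 0 (L): throw ball1 h=1 -> lands@1:R; in-air after throw: [b1@1:R]
Beat 1 (R): throw ball1 h=7 -> lands@8:L; in-air after throw: [b1@8:L]
Beat 2 (L): throw ball2 h=7 -> lands@9:R; in-air after throw: [b1@8:L b2@9:R]
Beat 3 (R): throw ball3 h=1 -> lands@4:L; in-air after throw: [b3@4:L b1@8:L b2@9:R]
Beat 4 (L): throw ball3 h=2 -> lands@6:L; in-air after throw: [b3@6:L b1@8:L b2@9:R]
Beat 5 (R): throw ball4 h=6 -> lands@11:R; in-air after throw: [b3@6:L b1@8:L b2@9:R b4@11:R]
Beat 6 (L): throw ball3 h=1 -> lands@7:R; in-air after throw: [b3@7:R b1@8:L b2@9:R b4@11:R]

Answer: ball1:lands@8:L ball2:lands@9:R ball4:lands@11:R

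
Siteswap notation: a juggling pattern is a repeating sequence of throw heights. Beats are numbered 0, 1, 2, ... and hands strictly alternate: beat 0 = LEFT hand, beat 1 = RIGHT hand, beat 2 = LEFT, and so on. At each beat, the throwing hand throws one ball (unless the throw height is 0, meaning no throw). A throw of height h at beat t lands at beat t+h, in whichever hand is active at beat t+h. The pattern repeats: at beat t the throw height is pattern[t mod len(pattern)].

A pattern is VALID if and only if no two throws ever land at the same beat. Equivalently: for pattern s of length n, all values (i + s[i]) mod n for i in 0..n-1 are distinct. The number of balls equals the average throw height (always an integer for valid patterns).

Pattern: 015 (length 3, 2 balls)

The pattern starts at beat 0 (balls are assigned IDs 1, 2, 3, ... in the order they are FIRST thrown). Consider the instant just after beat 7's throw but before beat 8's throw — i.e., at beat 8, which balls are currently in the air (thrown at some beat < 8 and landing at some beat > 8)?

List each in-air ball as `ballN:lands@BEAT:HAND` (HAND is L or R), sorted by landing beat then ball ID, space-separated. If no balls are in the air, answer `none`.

Answer: ball2:lands@10:L

Derivation:
Beat 1 (R): throw ball1 h=1 -> lands@2:L; in-air after throw: [b1@2:L]
Beat 2 (L): throw ball1 h=5 -> lands@7:R; in-air after throw: [b1@7:R]
Beat 4 (L): throw ball2 h=1 -> lands@5:R; in-air after throw: [b2@5:R b1@7:R]
Beat 5 (R): throw ball2 h=5 -> lands@10:L; in-air after throw: [b1@7:R b2@10:L]
Beat 7 (R): throw ball1 h=1 -> lands@8:L; in-air after throw: [b1@8:L b2@10:L]
Beat 8 (L): throw ball1 h=5 -> lands@13:R; in-air after throw: [b2@10:L b1@13:R]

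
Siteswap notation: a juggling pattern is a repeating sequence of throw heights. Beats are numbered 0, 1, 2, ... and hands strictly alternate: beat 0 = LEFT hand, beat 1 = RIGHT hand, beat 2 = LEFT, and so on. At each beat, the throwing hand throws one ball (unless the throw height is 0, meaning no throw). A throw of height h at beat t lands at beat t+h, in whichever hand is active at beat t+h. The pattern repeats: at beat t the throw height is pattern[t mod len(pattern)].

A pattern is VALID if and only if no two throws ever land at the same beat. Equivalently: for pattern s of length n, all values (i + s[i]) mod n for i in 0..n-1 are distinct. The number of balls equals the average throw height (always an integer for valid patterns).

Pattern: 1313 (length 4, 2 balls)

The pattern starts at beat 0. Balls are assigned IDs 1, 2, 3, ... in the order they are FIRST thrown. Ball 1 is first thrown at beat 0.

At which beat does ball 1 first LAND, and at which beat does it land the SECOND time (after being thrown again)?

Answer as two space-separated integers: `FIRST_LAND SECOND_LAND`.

Answer: 1 4

Derivation:
Beat 0 (L): throw ball1 h=1 -> lands@1:R; in-air after throw: [b1@1:R]
Beat 1 (R): throw ball1 h=3 -> lands@4:L; in-air after throw: [b1@4:L]
Beat 2 (L): throw ball2 h=1 -> lands@3:R; in-air after throw: [b2@3:R b1@4:L]
Beat 3 (R): throw ball2 h=3 -> lands@6:L; in-air after throw: [b1@4:L b2@6:L]
Beat 4 (L): throw ball1 h=1 -> lands@5:R; in-air after throw: [b1@5:R b2@6:L]
Ball 1: thrown@0 h=1 -> first land @1; rethrown@1 h=3 -> second land @4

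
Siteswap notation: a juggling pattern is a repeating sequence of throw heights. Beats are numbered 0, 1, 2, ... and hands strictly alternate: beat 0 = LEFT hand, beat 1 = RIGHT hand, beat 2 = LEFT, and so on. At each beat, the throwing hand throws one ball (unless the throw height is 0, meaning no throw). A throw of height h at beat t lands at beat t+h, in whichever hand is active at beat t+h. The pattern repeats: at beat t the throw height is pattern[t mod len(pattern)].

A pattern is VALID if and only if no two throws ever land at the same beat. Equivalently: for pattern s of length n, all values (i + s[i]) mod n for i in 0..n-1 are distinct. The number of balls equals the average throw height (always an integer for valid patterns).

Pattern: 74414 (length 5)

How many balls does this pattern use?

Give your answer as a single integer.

Pattern = [7, 4, 4, 1, 4], length n = 5
  position 0: throw height = 7, running sum = 7
  position 1: throw height = 4, running sum = 11
  position 2: throw height = 4, running sum = 15
  position 3: throw height = 1, running sum = 16
  position 4: throw height = 4, running sum = 20
Total sum = 20; balls = sum / n = 20 / 5 = 4

Answer: 4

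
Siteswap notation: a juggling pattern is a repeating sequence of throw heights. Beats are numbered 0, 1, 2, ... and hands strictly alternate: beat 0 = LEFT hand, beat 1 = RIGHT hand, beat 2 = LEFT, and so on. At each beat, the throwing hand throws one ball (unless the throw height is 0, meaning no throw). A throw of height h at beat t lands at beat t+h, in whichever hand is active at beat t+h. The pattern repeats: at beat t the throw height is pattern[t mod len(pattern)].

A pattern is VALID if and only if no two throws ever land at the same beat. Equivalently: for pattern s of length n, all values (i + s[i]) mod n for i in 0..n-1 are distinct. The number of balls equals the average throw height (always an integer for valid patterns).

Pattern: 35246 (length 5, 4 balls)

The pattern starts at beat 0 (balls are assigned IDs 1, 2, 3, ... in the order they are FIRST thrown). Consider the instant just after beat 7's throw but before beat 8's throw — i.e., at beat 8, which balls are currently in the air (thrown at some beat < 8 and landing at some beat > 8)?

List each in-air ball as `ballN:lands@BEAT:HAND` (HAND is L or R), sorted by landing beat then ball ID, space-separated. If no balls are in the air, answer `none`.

Answer: ball1:lands@9:R ball3:lands@10:L ball2:lands@11:R

Derivation:
Beat 0 (L): throw ball1 h=3 -> lands@3:R; in-air after throw: [b1@3:R]
Beat 1 (R): throw ball2 h=5 -> lands@6:L; in-air after throw: [b1@3:R b2@6:L]
Beat 2 (L): throw ball3 h=2 -> lands@4:L; in-air after throw: [b1@3:R b3@4:L b2@6:L]
Beat 3 (R): throw ball1 h=4 -> lands@7:R; in-air after throw: [b3@4:L b2@6:L b1@7:R]
Beat 4 (L): throw ball3 h=6 -> lands@10:L; in-air after throw: [b2@6:L b1@7:R b3@10:L]
Beat 5 (R): throw ball4 h=3 -> lands@8:L; in-air after throw: [b2@6:L b1@7:R b4@8:L b3@10:L]
Beat 6 (L): throw ball2 h=5 -> lands@11:R; in-air after throw: [b1@7:R b4@8:L b3@10:L b2@11:R]
Beat 7 (R): throw ball1 h=2 -> lands@9:R; in-air after throw: [b4@8:L b1@9:R b3@10:L b2@11:R]
Beat 8 (L): throw ball4 h=4 -> lands@12:L; in-air after throw: [b1@9:R b3@10:L b2@11:R b4@12:L]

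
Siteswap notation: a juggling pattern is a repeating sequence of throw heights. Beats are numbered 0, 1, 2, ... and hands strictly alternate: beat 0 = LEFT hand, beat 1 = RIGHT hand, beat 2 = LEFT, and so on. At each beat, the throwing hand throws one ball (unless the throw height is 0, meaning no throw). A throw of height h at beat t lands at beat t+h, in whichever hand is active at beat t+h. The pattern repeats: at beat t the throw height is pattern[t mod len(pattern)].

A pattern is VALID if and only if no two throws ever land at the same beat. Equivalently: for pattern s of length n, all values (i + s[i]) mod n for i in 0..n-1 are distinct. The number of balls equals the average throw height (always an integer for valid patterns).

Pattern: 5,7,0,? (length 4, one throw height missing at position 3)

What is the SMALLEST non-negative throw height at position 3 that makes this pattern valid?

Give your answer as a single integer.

Answer: 0

Derivation:
i=0: (0 + 5) mod 4 = 1
i=1: (1 + 7) mod 4 = 0
i=2: (2 + 0) mod 4 = 2
i=3: s[i]=? (unknown)
Known residues: [0, 1, 2]; need a permutation of 0..3, so missing residue r = 3
Need (3 + s) mod 4 = 3; smallest s = (3 - 3) mod 4 = 0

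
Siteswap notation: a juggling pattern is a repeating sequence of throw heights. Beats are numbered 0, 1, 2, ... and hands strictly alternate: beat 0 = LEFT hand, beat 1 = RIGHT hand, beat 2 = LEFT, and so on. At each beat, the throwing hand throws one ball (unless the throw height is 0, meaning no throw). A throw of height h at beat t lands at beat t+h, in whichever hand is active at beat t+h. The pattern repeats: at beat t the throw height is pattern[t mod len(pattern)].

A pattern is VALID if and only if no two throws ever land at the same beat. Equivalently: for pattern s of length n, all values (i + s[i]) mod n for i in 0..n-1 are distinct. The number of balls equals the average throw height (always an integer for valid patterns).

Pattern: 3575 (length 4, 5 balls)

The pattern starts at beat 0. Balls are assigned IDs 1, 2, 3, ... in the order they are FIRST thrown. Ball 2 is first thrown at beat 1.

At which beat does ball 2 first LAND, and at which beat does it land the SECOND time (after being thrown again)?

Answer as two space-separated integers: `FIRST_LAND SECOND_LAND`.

Beat 0 (L): throw ball1 h=3 -> lands@3:R; in-air after throw: [b1@3:R]
Beat 1 (R): throw ball2 h=5 -> lands@6:L; in-air after throw: [b1@3:R b2@6:L]
Beat 2 (L): throw ball3 h=7 -> lands@9:R; in-air after throw: [b1@3:R b2@6:L b3@9:R]
Beat 3 (R): throw ball1 h=5 -> lands@8:L; in-air after throw: [b2@6:L b1@8:L b3@9:R]
Beat 4 (L): throw ball4 h=3 -> lands@7:R; in-air after throw: [b2@6:L b4@7:R b1@8:L b3@9:R]
Beat 5 (R): throw ball5 h=5 -> lands@10:L; in-air after throw: [b2@6:L b4@7:R b1@8:L b3@9:R b5@10:L]
Beat 6 (L): throw ball2 h=7 -> lands@13:R; in-air after throw: [b4@7:R b1@8:L b3@9:R b5@10:L b2@13:R]
Beat 7 (R): throw ball4 h=5 -> lands@12:L; in-air after throw: [b1@8:L b3@9:R b5@10:L b4@12:L b2@13:R]
Beat 8 (L): throw ball1 h=3 -> lands@11:R; in-air after throw: [b3@9:R b5@10:L b1@11:R b4@12:L b2@13:R]
Beat 9 (R): throw ball3 h=5 -> lands@14:L; in-air after throw: [b5@10:L b1@11:R b4@12:L b2@13:R b3@14:L]
Beat 10 (L): throw ball5 h=7 -> lands@17:R; in-air after throw: [b1@11:R b4@12:L b2@13:R b3@14:L b5@17:R]
Beat 11 (R): throw ball1 h=5 -> lands@16:L; in-air after throw: [b4@12:L b2@13:R b3@14:L b1@16:L b5@17:R]
Beat 12 (L): throw ball4 h=3 -> lands@15:R; in-air after throw: [b2@13:R b3@14:L b4@15:R b1@16:L b5@17:R]
Beat 13 (R): throw ball2 h=5 -> lands@18:L; in-air after throw: [b3@14:L b4@15:R b1@16:L b5@17:R b2@18:L]
Ball 2: thrown@1 h=5 -> first land @6; rethrown@6 h=7 -> second land @13

Answer: 6 13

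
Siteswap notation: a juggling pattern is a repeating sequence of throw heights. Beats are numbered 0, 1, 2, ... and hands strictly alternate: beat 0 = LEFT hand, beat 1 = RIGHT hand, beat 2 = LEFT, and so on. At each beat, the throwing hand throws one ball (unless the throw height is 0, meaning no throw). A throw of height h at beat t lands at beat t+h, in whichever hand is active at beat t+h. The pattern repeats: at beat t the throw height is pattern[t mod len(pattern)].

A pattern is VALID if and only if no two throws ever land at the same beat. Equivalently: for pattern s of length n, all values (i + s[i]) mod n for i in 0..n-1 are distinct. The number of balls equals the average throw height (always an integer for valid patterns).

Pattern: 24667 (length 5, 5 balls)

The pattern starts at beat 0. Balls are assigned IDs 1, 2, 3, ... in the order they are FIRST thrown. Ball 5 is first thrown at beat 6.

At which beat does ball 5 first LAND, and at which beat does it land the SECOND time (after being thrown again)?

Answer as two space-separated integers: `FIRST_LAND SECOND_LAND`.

Beat 0 (L): throw ball1 h=2 -> lands@2:L; in-air after throw: [b1@2:L]
Beat 1 (R): throw ball2 h=4 -> lands@5:R; in-air after throw: [b1@2:L b2@5:R]
Beat 2 (L): throw ball1 h=6 -> lands@8:L; in-air after throw: [b2@5:R b1@8:L]
Beat 3 (R): throw ball3 h=6 -> lands@9:R; in-air after throw: [b2@5:R b1@8:L b3@9:R]
Beat 4 (L): throw ball4 h=7 -> lands@11:R; in-air after throw: [b2@5:R b1@8:L b3@9:R b4@11:R]
Beat 5 (R): throw ball2 h=2 -> lands@7:R; in-air after throw: [b2@7:R b1@8:L b3@9:R b4@11:R]
Beat 6 (L): throw ball5 h=4 -> lands@10:L; in-air after throw: [b2@7:R b1@8:L b3@9:R b5@10:L b4@11:R]
Beat 7 (R): throw ball2 h=6 -> lands@13:R; in-air after throw: [b1@8:L b3@9:R b5@10:L b4@11:R b2@13:R]
Beat 8 (L): throw ball1 h=6 -> lands@14:L; in-air after throw: [b3@9:R b5@10:L b4@11:R b2@13:R b1@14:L]
Beat 9 (R): throw ball3 h=7 -> lands@16:L; in-air after throw: [b5@10:L b4@11:R b2@13:R b1@14:L b3@16:L]
Beat 10 (L): throw ball5 h=2 -> lands@12:L; in-air after throw: [b4@11:R b5@12:L b2@13:R b1@14:L b3@16:L]
Beat 11 (R): throw ball4 h=4 -> lands@15:R; in-air after throw: [b5@12:L b2@13:R b1@14:L b4@15:R b3@16:L]
Beat 12 (L): throw ball5 h=6 -> lands@18:L; in-air after throw: [b2@13:R b1@14:L b4@15:R b3@16:L b5@18:L]
Ball 5: thrown@6 h=4 -> first land @10; rethrown@10 h=2 -> second land @12

Answer: 10 12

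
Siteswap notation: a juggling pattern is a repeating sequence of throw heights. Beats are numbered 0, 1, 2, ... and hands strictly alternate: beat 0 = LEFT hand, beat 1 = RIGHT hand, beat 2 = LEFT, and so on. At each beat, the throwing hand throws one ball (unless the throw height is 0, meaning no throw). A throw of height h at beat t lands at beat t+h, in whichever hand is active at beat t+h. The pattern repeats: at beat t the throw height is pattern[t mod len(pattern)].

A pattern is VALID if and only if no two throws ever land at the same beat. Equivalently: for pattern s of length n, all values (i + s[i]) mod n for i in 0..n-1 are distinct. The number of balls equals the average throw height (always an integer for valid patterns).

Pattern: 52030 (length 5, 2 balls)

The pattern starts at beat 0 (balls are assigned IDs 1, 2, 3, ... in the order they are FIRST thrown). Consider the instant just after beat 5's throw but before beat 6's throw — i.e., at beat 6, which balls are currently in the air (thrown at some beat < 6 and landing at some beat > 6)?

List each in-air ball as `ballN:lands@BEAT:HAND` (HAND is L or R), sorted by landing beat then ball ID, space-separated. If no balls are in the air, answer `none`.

Answer: ball1:lands@10:L

Derivation:
Beat 0 (L): throw ball1 h=5 -> lands@5:R; in-air after throw: [b1@5:R]
Beat 1 (R): throw ball2 h=2 -> lands@3:R; in-air after throw: [b2@3:R b1@5:R]
Beat 3 (R): throw ball2 h=3 -> lands@6:L; in-air after throw: [b1@5:R b2@6:L]
Beat 5 (R): throw ball1 h=5 -> lands@10:L; in-air after throw: [b2@6:L b1@10:L]
Beat 6 (L): throw ball2 h=2 -> lands@8:L; in-air after throw: [b2@8:L b1@10:L]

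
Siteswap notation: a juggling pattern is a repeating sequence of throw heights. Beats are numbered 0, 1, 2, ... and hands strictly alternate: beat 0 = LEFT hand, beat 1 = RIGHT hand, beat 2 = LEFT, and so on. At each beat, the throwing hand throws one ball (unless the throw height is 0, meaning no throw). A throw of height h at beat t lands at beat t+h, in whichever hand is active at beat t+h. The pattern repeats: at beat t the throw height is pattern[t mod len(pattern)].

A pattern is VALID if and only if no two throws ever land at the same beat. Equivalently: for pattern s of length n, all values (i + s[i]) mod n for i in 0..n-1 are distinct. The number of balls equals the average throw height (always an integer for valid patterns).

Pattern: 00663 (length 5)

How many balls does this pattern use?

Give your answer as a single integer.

Answer: 3

Derivation:
Pattern = [0, 0, 6, 6, 3], length n = 5
  position 0: throw height = 0, running sum = 0
  position 1: throw height = 0, running sum = 0
  position 2: throw height = 6, running sum = 6
  position 3: throw height = 6, running sum = 12
  position 4: throw height = 3, running sum = 15
Total sum = 15; balls = sum / n = 15 / 5 = 3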